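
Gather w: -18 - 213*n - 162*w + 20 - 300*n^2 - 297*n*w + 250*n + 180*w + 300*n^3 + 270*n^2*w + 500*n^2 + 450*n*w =300*n^3 + 200*n^2 + 37*n + w*(270*n^2 + 153*n + 18) + 2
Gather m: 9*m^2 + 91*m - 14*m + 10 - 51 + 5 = 9*m^2 + 77*m - 36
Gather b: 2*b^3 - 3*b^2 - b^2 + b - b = 2*b^3 - 4*b^2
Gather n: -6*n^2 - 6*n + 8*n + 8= -6*n^2 + 2*n + 8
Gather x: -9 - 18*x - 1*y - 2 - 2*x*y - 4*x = x*(-2*y - 22) - y - 11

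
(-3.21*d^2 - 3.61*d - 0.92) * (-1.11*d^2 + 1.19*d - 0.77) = 3.5631*d^4 + 0.187200000000001*d^3 - 0.802999999999999*d^2 + 1.6849*d + 0.7084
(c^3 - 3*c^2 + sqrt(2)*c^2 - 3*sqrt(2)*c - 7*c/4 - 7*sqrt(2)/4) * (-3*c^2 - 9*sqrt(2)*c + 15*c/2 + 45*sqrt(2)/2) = -3*c^5 - 12*sqrt(2)*c^4 + 33*c^4/2 - 141*c^3/4 + 66*sqrt(2)*c^3 - 69*sqrt(2)*c^2 + 687*c^2/8 - 207*c/2 - 105*sqrt(2)*c/2 - 315/4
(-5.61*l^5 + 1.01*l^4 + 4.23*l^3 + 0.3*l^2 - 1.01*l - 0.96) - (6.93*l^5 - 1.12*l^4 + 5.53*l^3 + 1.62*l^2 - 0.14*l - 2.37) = -12.54*l^5 + 2.13*l^4 - 1.3*l^3 - 1.32*l^2 - 0.87*l + 1.41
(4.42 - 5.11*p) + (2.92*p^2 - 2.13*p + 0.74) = 2.92*p^2 - 7.24*p + 5.16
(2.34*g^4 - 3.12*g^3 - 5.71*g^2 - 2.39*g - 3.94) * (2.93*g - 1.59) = 6.8562*g^5 - 12.8622*g^4 - 11.7695*g^3 + 2.0762*g^2 - 7.7441*g + 6.2646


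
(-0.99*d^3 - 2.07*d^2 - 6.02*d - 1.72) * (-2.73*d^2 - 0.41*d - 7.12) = 2.7027*d^5 + 6.057*d^4 + 24.3321*d^3 + 21.9022*d^2 + 43.5676*d + 12.2464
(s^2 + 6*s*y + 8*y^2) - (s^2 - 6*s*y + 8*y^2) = 12*s*y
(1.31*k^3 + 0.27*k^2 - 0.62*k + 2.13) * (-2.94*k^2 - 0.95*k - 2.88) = -3.8514*k^5 - 2.0383*k^4 - 2.2065*k^3 - 6.4508*k^2 - 0.2379*k - 6.1344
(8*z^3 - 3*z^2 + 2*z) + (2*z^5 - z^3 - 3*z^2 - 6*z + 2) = 2*z^5 + 7*z^3 - 6*z^2 - 4*z + 2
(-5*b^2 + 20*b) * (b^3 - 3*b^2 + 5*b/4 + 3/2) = -5*b^5 + 35*b^4 - 265*b^3/4 + 35*b^2/2 + 30*b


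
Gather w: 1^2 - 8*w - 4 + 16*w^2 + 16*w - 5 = 16*w^2 + 8*w - 8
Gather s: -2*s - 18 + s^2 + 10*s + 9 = s^2 + 8*s - 9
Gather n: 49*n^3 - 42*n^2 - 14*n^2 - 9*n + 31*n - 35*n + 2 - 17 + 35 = 49*n^3 - 56*n^2 - 13*n + 20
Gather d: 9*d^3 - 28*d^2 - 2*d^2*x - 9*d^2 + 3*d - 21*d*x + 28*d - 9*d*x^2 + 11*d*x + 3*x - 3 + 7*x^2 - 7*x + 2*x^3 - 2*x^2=9*d^3 + d^2*(-2*x - 37) + d*(-9*x^2 - 10*x + 31) + 2*x^3 + 5*x^2 - 4*x - 3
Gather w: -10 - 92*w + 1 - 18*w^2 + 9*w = -18*w^2 - 83*w - 9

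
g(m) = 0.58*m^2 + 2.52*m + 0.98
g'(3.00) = 6.00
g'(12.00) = 16.44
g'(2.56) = 5.49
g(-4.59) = 1.63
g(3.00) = 13.76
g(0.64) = 2.83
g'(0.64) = 3.26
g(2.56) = 11.23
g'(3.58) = 6.67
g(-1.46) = -1.46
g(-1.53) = -1.52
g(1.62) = 6.58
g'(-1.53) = 0.75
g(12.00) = 114.74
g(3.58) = 17.44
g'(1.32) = 4.05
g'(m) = 1.16*m + 2.52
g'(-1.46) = 0.83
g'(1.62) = 4.40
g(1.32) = 5.32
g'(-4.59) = -2.80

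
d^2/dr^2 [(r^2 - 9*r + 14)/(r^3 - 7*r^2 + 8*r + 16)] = 2*(r^4 - 19*r^3 + 81*r^2 - 257*r + 242)/(r^7 - 13*r^6 + 51*r^5 - 15*r^4 - 240*r^3 + 96*r^2 + 512*r + 256)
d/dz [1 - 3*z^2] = -6*z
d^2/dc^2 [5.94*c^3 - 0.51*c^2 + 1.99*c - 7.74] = 35.64*c - 1.02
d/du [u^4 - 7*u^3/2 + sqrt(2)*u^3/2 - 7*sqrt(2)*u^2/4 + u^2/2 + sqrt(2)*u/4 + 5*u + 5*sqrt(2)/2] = 4*u^3 - 21*u^2/2 + 3*sqrt(2)*u^2/2 - 7*sqrt(2)*u/2 + u + sqrt(2)/4 + 5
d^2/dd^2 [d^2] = 2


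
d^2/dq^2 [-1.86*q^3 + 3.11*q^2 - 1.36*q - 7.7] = 6.22 - 11.16*q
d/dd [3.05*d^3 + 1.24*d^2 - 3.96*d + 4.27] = 9.15*d^2 + 2.48*d - 3.96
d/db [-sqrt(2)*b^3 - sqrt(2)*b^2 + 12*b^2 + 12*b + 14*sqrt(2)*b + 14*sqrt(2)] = -3*sqrt(2)*b^2 - 2*sqrt(2)*b + 24*b + 12 + 14*sqrt(2)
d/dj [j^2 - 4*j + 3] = 2*j - 4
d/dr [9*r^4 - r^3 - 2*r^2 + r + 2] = 36*r^3 - 3*r^2 - 4*r + 1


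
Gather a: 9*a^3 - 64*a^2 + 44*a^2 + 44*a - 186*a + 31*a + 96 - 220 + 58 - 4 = 9*a^3 - 20*a^2 - 111*a - 70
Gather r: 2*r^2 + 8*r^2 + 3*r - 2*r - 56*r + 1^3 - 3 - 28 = 10*r^2 - 55*r - 30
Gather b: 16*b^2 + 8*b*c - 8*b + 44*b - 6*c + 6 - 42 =16*b^2 + b*(8*c + 36) - 6*c - 36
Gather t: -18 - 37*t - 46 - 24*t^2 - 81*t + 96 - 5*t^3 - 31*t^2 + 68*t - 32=-5*t^3 - 55*t^2 - 50*t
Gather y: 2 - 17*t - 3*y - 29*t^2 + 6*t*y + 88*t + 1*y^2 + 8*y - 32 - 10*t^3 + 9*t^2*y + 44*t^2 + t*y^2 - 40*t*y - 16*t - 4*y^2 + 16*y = -10*t^3 + 15*t^2 + 55*t + y^2*(t - 3) + y*(9*t^2 - 34*t + 21) - 30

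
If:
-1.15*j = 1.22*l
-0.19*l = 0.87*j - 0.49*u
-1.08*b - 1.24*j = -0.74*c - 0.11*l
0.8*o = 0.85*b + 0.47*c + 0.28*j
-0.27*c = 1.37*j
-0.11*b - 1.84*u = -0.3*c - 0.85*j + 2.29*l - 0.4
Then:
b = -3.21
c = -3.45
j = 0.68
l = -0.64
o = -5.20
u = 0.96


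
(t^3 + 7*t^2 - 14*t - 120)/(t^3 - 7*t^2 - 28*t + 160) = (t + 6)/(t - 8)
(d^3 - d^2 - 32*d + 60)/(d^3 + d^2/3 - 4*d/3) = 3*(d^3 - d^2 - 32*d + 60)/(d*(3*d^2 + d - 4))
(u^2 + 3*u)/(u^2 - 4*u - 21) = u/(u - 7)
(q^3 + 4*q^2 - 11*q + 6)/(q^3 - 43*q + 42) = (q^2 + 5*q - 6)/(q^2 + q - 42)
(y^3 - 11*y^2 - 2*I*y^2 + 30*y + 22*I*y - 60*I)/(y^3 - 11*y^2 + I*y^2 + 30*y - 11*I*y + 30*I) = (y - 2*I)/(y + I)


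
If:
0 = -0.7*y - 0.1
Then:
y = -0.14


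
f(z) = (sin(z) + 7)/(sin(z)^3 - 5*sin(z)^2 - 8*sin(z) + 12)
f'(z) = (sin(z) + 7)*(-3*sin(z)^2*cos(z) + 10*sin(z)*cos(z) + 8*cos(z))/(sin(z)^3 - 5*sin(z)^2 - 8*sin(z) + 12)^2 + cos(z)/(sin(z)^3 - 5*sin(z)^2 - 8*sin(z) + 12) = (-2*sin(z)^3 - 16*sin(z)^2 + 70*sin(z) + 68)*cos(z)/(sin(z)^3 - 5*sin(z)^2 - 8*sin(z) + 12)^2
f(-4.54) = 35.99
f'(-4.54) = -416.41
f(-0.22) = 0.50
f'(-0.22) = 0.28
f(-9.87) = 0.96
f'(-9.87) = -1.44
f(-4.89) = 33.91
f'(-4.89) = 380.75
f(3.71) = 0.44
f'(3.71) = -0.10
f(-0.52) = 0.44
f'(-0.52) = 0.12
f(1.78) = 24.47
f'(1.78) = -232.99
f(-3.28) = 0.66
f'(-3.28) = -0.66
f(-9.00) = 0.46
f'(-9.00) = -0.16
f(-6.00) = 0.77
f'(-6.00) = 0.94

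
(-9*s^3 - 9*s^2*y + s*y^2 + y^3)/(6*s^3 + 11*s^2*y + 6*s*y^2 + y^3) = (-3*s + y)/(2*s + y)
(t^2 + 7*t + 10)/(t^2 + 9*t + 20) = (t + 2)/(t + 4)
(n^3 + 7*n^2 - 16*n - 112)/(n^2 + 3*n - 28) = n + 4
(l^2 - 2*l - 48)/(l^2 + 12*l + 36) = (l - 8)/(l + 6)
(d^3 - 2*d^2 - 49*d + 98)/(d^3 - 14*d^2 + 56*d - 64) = (d^2 - 49)/(d^2 - 12*d + 32)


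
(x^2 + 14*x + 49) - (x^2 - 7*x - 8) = 21*x + 57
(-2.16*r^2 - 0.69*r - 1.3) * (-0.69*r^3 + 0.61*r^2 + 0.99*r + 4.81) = 1.4904*r^5 - 0.8415*r^4 - 1.6623*r^3 - 11.8657*r^2 - 4.6059*r - 6.253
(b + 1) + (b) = 2*b + 1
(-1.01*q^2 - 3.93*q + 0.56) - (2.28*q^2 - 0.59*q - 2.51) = -3.29*q^2 - 3.34*q + 3.07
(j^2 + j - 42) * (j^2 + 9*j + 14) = j^4 + 10*j^3 - 19*j^2 - 364*j - 588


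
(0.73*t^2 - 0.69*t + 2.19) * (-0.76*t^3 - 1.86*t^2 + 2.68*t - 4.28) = -0.5548*t^5 - 0.8334*t^4 + 1.5754*t^3 - 9.047*t^2 + 8.8224*t - 9.3732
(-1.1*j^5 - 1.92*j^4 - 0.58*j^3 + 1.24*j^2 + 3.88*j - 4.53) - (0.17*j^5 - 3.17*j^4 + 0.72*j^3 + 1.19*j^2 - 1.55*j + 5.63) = -1.27*j^5 + 1.25*j^4 - 1.3*j^3 + 0.05*j^2 + 5.43*j - 10.16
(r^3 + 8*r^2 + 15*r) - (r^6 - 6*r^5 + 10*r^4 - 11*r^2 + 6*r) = -r^6 + 6*r^5 - 10*r^4 + r^3 + 19*r^2 + 9*r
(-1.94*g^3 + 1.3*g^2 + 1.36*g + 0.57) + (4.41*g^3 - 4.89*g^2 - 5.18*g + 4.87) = 2.47*g^3 - 3.59*g^2 - 3.82*g + 5.44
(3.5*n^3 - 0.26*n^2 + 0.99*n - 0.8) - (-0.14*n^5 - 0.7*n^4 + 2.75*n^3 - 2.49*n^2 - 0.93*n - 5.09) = 0.14*n^5 + 0.7*n^4 + 0.75*n^3 + 2.23*n^2 + 1.92*n + 4.29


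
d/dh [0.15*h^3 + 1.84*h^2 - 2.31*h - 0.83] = 0.45*h^2 + 3.68*h - 2.31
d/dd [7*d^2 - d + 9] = 14*d - 1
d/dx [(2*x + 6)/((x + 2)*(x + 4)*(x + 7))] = 4*(-x^3 - 11*x^2 - 39*x - 47)/(x^6 + 26*x^5 + 269*x^4 + 1412*x^3 + 3956*x^2 + 5600*x + 3136)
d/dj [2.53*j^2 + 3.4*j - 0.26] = 5.06*j + 3.4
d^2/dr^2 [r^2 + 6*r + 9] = 2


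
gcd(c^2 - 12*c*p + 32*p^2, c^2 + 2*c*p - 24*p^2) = -c + 4*p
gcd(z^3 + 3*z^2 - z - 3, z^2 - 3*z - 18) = z + 3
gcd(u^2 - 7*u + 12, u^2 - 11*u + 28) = u - 4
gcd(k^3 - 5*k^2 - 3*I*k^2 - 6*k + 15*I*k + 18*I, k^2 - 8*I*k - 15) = k - 3*I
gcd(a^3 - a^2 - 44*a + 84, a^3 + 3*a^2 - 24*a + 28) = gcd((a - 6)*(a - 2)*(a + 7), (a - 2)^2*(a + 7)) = a^2 + 5*a - 14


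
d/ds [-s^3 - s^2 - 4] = s*(-3*s - 2)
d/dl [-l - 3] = -1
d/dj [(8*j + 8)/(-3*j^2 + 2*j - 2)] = 8*(3*j^2 + 6*j - 4)/(9*j^4 - 12*j^3 + 16*j^2 - 8*j + 4)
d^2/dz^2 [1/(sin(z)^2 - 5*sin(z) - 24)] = (-4*sin(z)^4 + 15*sin(z)^3 - 115*sin(z)^2 + 90*sin(z) + 98)/((sin(z) - 8)^3*(sin(z) + 3)^3)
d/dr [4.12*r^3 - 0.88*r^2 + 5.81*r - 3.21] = 12.36*r^2 - 1.76*r + 5.81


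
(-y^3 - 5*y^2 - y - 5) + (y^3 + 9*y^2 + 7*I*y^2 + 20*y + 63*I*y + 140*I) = 4*y^2 + 7*I*y^2 + 19*y + 63*I*y - 5 + 140*I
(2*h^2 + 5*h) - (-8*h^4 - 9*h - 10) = 8*h^4 + 2*h^2 + 14*h + 10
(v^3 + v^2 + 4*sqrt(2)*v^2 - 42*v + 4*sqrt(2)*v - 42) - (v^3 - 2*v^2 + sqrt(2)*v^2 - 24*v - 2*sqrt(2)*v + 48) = 3*v^2 + 3*sqrt(2)*v^2 - 18*v + 6*sqrt(2)*v - 90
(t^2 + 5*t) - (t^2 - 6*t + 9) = 11*t - 9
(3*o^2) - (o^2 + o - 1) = 2*o^2 - o + 1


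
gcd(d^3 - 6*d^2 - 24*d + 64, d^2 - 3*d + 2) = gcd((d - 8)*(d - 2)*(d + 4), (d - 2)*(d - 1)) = d - 2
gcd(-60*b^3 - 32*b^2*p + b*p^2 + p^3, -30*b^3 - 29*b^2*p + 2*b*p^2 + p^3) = 1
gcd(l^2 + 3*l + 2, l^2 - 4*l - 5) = l + 1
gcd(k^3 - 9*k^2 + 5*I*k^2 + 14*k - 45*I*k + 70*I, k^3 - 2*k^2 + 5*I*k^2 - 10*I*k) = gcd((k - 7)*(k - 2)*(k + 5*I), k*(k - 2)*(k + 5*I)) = k^2 + k*(-2 + 5*I) - 10*I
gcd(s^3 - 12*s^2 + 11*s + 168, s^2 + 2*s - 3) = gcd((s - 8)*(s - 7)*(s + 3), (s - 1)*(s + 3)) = s + 3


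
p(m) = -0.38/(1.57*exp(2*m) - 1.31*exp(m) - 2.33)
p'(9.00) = 0.00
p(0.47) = 0.93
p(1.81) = -0.01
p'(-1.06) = -0.00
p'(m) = -0.38*(-3.14*exp(2*m) + 1.31*exp(m))/(1.57*exp(2*m) - 1.31*exp(m) - 2.33)^2 = (1.1932*exp(m) - 0.4978)*exp(m)/(-1.57*exp(2*m) + 1.31*exp(m) + 2.33)^2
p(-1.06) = 0.15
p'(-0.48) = 0.02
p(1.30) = -0.03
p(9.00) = 0.00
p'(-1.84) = -0.01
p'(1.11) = 0.14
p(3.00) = 0.00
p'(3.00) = 0.00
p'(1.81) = 0.02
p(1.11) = -0.05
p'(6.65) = 0.00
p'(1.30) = 0.07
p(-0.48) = 0.15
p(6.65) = -0.00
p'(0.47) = 13.64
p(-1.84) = 0.15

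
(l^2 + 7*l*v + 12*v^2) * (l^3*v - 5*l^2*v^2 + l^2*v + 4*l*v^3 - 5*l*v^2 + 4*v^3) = l^5*v + 2*l^4*v^2 + l^4*v - 19*l^3*v^3 + 2*l^3*v^2 - 32*l^2*v^4 - 19*l^2*v^3 + 48*l*v^5 - 32*l*v^4 + 48*v^5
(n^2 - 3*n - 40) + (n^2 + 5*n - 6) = 2*n^2 + 2*n - 46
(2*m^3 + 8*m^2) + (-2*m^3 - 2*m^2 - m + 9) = 6*m^2 - m + 9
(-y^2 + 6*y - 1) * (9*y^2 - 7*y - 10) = -9*y^4 + 61*y^3 - 41*y^2 - 53*y + 10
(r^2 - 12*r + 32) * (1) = r^2 - 12*r + 32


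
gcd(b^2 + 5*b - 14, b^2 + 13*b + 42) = b + 7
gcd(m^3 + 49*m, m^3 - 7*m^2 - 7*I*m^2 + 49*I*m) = m^2 - 7*I*m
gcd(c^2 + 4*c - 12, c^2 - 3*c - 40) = 1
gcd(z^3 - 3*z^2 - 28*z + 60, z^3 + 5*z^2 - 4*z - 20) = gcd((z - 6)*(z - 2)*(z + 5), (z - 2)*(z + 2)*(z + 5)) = z^2 + 3*z - 10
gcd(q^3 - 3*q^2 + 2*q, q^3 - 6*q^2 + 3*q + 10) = q - 2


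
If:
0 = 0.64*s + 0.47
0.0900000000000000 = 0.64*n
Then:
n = 0.14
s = -0.73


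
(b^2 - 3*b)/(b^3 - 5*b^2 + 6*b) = 1/(b - 2)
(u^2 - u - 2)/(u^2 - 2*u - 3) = (u - 2)/(u - 3)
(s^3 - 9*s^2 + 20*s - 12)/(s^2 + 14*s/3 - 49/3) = 3*(s^3 - 9*s^2 + 20*s - 12)/(3*s^2 + 14*s - 49)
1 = 1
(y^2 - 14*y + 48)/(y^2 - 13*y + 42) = (y - 8)/(y - 7)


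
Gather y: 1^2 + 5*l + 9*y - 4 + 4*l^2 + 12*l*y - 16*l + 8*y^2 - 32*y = 4*l^2 - 11*l + 8*y^2 + y*(12*l - 23) - 3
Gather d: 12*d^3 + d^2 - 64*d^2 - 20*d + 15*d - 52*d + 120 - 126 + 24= 12*d^3 - 63*d^2 - 57*d + 18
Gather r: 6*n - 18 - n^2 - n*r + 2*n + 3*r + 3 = -n^2 + 8*n + r*(3 - n) - 15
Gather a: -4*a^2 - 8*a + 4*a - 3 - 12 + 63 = -4*a^2 - 4*a + 48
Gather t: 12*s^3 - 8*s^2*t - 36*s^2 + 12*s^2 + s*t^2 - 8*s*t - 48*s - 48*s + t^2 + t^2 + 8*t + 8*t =12*s^3 - 24*s^2 - 96*s + t^2*(s + 2) + t*(-8*s^2 - 8*s + 16)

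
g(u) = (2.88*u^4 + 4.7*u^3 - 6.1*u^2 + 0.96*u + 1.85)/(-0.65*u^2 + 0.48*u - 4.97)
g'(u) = (1.3*u - 0.48)*(2.88*u^4 + 4.7*u^3 - 6.1*u^2 + 0.96*u + 1.85)/(-0.65*u^2 + 0.48*u - 4.97)^2 + (11.52*u^3 + 14.1*u^2 - 12.2*u + 0.96)/(-0.65*u^2 + 0.48*u - 4.97)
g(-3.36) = -8.52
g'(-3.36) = 13.98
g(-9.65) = -287.68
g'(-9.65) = 73.77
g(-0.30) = -0.18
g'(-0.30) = -1.11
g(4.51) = -93.89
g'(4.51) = -48.92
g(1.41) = -2.80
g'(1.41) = -7.21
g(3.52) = -50.89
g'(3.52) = -37.65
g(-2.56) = -0.41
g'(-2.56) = 6.42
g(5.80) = -165.41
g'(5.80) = -61.72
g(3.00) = -33.05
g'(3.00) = -30.84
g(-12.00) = -486.05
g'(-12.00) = 95.02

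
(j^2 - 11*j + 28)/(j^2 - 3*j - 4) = (j - 7)/(j + 1)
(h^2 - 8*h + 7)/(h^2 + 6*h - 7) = (h - 7)/(h + 7)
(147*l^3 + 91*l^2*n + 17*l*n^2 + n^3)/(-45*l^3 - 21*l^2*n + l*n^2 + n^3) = (-49*l^2 - 14*l*n - n^2)/(15*l^2 + 2*l*n - n^2)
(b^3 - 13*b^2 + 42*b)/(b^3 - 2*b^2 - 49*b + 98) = b*(b - 6)/(b^2 + 5*b - 14)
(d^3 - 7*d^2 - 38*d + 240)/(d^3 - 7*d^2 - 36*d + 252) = (d^2 - 13*d + 40)/(d^2 - 13*d + 42)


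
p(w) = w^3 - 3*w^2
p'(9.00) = 189.00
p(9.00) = 486.00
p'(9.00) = 189.00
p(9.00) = 486.00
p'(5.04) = 45.96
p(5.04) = 51.82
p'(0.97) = -3.00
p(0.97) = -1.91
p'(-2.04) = 24.72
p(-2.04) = -20.97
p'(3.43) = 14.71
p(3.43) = 5.06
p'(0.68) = -2.69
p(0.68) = -1.07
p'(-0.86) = 7.38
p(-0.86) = -2.85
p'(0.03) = -0.18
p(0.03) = -0.00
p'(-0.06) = 0.37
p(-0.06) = -0.01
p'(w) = 3*w^2 - 6*w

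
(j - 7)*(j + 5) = j^2 - 2*j - 35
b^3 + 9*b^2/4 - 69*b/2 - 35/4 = (b - 5)*(b + 1/4)*(b + 7)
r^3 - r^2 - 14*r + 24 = (r - 3)*(r - 2)*(r + 4)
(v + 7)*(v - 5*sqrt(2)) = v^2 - 5*sqrt(2)*v + 7*v - 35*sqrt(2)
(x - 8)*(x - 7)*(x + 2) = x^3 - 13*x^2 + 26*x + 112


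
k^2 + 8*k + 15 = (k + 3)*(k + 5)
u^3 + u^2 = u^2*(u + 1)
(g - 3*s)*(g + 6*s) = g^2 + 3*g*s - 18*s^2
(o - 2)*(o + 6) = o^2 + 4*o - 12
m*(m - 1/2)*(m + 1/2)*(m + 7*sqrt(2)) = m^4 + 7*sqrt(2)*m^3 - m^2/4 - 7*sqrt(2)*m/4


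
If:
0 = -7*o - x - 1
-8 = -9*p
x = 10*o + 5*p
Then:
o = -49/153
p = 8/9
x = 190/153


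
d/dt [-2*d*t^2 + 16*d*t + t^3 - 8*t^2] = -4*d*t + 16*d + 3*t^2 - 16*t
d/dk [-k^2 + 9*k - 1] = 9 - 2*k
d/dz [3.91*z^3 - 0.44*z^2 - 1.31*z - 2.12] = 11.73*z^2 - 0.88*z - 1.31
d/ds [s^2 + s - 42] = 2*s + 1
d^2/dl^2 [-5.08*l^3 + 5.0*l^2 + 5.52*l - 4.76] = 10.0 - 30.48*l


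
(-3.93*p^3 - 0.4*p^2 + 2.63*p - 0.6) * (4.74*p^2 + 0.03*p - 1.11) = -18.6282*p^5 - 2.0139*p^4 + 16.8165*p^3 - 2.3211*p^2 - 2.9373*p + 0.666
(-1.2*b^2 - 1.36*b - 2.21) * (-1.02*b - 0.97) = 1.224*b^3 + 2.5512*b^2 + 3.5734*b + 2.1437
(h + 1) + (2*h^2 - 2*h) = 2*h^2 - h + 1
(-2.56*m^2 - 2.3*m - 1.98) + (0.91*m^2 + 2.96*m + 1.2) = -1.65*m^2 + 0.66*m - 0.78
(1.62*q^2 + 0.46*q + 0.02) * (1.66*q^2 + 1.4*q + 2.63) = 2.6892*q^4 + 3.0316*q^3 + 4.9378*q^2 + 1.2378*q + 0.0526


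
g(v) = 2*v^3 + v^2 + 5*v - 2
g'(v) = 6*v^2 + 2*v + 5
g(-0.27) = -3.32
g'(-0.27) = 4.90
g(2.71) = 58.70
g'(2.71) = 54.48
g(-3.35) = -82.72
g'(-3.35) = 65.64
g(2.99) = 75.35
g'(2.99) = 64.62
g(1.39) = 12.25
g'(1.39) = 19.37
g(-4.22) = -155.59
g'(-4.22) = 103.41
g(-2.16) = -28.29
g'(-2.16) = 28.67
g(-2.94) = -58.88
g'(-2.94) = 50.98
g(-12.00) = -3374.00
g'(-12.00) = 845.00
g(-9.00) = -1424.00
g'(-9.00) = 473.00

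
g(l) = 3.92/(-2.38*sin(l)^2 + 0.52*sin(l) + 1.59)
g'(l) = 3.92*(4.76*sin(l)*cos(l) - 0.52*cos(l))/(-2.38*sin(l)^2 + 0.52*sin(l) + 1.59)^2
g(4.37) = -3.88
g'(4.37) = 6.44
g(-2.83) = 3.25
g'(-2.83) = 5.07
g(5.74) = 5.72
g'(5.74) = -21.29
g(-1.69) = -3.08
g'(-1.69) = 1.51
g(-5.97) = 2.57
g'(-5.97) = 1.52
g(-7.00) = 17.73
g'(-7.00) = -220.52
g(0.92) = 7.88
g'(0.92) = 31.38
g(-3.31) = 2.43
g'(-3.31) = -0.41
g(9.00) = 2.80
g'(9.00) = -2.63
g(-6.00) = 2.53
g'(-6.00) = 1.27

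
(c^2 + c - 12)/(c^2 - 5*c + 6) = (c + 4)/(c - 2)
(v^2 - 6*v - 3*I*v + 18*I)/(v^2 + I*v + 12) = (v - 6)/(v + 4*I)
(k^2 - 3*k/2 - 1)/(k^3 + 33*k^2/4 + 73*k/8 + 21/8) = 4*(k - 2)/(4*k^2 + 31*k + 21)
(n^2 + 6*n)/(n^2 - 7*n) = (n + 6)/(n - 7)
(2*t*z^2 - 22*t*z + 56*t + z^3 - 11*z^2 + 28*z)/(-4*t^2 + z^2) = (z^2 - 11*z + 28)/(-2*t + z)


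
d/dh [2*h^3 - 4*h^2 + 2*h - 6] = 6*h^2 - 8*h + 2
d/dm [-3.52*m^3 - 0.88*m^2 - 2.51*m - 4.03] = -10.56*m^2 - 1.76*m - 2.51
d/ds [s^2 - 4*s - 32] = 2*s - 4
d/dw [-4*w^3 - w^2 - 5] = 2*w*(-6*w - 1)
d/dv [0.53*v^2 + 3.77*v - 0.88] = 1.06*v + 3.77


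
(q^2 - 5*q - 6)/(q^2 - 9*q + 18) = (q + 1)/(q - 3)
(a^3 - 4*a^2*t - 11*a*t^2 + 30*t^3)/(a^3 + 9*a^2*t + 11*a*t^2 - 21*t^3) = (-a^2 + 7*a*t - 10*t^2)/(-a^2 - 6*a*t + 7*t^2)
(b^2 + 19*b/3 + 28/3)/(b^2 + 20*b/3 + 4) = (3*b^2 + 19*b + 28)/(3*b^2 + 20*b + 12)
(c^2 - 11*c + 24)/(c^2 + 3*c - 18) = (c - 8)/(c + 6)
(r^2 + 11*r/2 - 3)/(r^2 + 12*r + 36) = (r - 1/2)/(r + 6)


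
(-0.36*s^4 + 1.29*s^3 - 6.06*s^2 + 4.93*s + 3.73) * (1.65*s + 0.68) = -0.594*s^5 + 1.8837*s^4 - 9.1218*s^3 + 4.0137*s^2 + 9.5069*s + 2.5364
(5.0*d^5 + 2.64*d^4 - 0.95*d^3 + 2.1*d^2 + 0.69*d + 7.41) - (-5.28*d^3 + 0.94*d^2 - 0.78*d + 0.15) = 5.0*d^5 + 2.64*d^4 + 4.33*d^3 + 1.16*d^2 + 1.47*d + 7.26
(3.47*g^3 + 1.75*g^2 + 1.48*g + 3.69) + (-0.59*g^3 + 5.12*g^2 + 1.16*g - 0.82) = 2.88*g^3 + 6.87*g^2 + 2.64*g + 2.87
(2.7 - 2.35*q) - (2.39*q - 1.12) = 3.82 - 4.74*q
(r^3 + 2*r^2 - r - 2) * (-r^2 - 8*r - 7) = -r^5 - 10*r^4 - 22*r^3 - 4*r^2 + 23*r + 14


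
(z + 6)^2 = z^2 + 12*z + 36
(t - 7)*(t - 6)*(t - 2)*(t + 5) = t^4 - 10*t^3 - 7*t^2 + 256*t - 420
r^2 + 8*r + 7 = (r + 1)*(r + 7)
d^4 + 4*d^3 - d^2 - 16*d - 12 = (d - 2)*(d + 1)*(d + 2)*(d + 3)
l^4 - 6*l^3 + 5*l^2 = l^2*(l - 5)*(l - 1)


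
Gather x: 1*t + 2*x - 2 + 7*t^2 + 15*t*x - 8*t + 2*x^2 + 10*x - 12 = 7*t^2 - 7*t + 2*x^2 + x*(15*t + 12) - 14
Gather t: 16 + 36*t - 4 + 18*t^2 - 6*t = 18*t^2 + 30*t + 12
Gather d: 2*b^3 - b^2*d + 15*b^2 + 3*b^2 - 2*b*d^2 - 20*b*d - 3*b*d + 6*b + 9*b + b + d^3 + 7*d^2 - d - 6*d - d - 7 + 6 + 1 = 2*b^3 + 18*b^2 + 16*b + d^3 + d^2*(7 - 2*b) + d*(-b^2 - 23*b - 8)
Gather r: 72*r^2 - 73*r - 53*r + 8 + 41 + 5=72*r^2 - 126*r + 54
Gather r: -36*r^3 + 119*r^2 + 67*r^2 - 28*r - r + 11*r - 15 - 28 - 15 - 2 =-36*r^3 + 186*r^2 - 18*r - 60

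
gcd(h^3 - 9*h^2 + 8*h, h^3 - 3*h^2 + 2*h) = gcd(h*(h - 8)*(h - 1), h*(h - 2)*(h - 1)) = h^2 - h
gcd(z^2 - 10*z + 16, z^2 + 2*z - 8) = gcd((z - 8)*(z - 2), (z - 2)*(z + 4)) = z - 2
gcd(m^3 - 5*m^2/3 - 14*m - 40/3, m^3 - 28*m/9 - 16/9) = m + 4/3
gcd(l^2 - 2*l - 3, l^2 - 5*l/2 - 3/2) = l - 3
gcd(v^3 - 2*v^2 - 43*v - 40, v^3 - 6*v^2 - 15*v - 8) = v^2 - 7*v - 8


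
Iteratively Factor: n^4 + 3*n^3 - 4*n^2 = (n)*(n^3 + 3*n^2 - 4*n) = n*(n + 4)*(n^2 - n) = n*(n - 1)*(n + 4)*(n)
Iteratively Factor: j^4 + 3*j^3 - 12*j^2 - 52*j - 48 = (j + 3)*(j^3 - 12*j - 16) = (j + 2)*(j + 3)*(j^2 - 2*j - 8) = (j + 2)^2*(j + 3)*(j - 4)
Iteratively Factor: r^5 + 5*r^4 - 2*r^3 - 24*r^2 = (r)*(r^4 + 5*r^3 - 2*r^2 - 24*r) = r^2*(r^3 + 5*r^2 - 2*r - 24) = r^2*(r + 4)*(r^2 + r - 6) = r^2*(r - 2)*(r + 4)*(r + 3)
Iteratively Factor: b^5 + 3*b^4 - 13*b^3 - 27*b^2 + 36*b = (b - 3)*(b^4 + 6*b^3 + 5*b^2 - 12*b) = (b - 3)*(b + 3)*(b^3 + 3*b^2 - 4*b) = b*(b - 3)*(b + 3)*(b^2 + 3*b - 4) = b*(b - 3)*(b + 3)*(b + 4)*(b - 1)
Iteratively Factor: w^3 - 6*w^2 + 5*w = (w)*(w^2 - 6*w + 5) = w*(w - 5)*(w - 1)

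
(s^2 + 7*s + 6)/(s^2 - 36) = (s + 1)/(s - 6)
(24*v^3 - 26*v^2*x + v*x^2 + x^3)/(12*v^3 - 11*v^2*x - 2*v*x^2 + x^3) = (6*v + x)/(3*v + x)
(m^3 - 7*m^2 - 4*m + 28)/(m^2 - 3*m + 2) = (m^2 - 5*m - 14)/(m - 1)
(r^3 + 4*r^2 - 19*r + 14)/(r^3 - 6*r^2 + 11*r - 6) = (r + 7)/(r - 3)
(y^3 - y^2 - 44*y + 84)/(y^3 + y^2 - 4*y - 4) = (y^2 + y - 42)/(y^2 + 3*y + 2)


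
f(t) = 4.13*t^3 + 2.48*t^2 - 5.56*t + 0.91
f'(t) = 12.39*t^2 + 4.96*t - 5.56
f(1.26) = 6.10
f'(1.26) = 20.36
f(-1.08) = 4.60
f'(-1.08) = 3.53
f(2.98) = 115.66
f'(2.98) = 119.25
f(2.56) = 72.22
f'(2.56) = 88.34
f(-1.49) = 1.04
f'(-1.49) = 14.56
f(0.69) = -0.39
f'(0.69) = 3.76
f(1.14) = 3.91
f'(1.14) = 16.20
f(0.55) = -0.71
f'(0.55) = 0.92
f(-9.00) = -2758.94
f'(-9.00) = 953.39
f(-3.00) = -71.60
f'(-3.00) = 91.07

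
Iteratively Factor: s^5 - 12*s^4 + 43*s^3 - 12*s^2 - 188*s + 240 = (s - 5)*(s^4 - 7*s^3 + 8*s^2 + 28*s - 48) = (s - 5)*(s - 4)*(s^3 - 3*s^2 - 4*s + 12) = (s - 5)*(s - 4)*(s + 2)*(s^2 - 5*s + 6) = (s - 5)*(s - 4)*(s - 2)*(s + 2)*(s - 3)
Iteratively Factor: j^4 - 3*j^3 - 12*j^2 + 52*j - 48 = (j - 3)*(j^3 - 12*j + 16) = (j - 3)*(j + 4)*(j^2 - 4*j + 4) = (j - 3)*(j - 2)*(j + 4)*(j - 2)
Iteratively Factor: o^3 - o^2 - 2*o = (o)*(o^2 - o - 2) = o*(o - 2)*(o + 1)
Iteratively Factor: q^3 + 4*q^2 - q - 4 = (q + 1)*(q^2 + 3*q - 4) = (q + 1)*(q + 4)*(q - 1)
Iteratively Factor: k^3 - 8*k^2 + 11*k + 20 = (k - 4)*(k^2 - 4*k - 5) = (k - 4)*(k + 1)*(k - 5)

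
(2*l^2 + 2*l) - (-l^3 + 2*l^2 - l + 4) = l^3 + 3*l - 4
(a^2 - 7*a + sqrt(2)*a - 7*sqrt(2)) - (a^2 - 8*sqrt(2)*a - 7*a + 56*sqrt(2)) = 9*sqrt(2)*a - 63*sqrt(2)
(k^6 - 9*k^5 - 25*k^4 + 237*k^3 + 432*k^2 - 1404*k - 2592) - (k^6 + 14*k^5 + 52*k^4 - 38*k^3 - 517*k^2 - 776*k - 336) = -23*k^5 - 77*k^4 + 275*k^3 + 949*k^2 - 628*k - 2256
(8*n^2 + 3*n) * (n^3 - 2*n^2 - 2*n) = 8*n^5 - 13*n^4 - 22*n^3 - 6*n^2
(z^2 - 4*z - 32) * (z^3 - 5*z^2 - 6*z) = z^5 - 9*z^4 - 18*z^3 + 184*z^2 + 192*z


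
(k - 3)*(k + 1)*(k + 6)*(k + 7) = k^4 + 11*k^3 + 13*k^2 - 123*k - 126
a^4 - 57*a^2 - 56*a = a*(a - 8)*(a + 1)*(a + 7)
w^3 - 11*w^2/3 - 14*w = w*(w - 6)*(w + 7/3)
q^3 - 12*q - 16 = (q - 4)*(q + 2)^2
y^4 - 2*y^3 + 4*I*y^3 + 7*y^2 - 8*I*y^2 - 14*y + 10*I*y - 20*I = (y - 2)*(y - 2*I)*(y + I)*(y + 5*I)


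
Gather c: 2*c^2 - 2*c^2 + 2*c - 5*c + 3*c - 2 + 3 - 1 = 0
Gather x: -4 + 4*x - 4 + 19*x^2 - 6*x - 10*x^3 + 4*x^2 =-10*x^3 + 23*x^2 - 2*x - 8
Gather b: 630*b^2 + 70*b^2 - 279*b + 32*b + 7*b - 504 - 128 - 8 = 700*b^2 - 240*b - 640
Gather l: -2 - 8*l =-8*l - 2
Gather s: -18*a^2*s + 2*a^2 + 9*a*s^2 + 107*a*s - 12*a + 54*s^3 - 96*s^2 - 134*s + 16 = 2*a^2 - 12*a + 54*s^3 + s^2*(9*a - 96) + s*(-18*a^2 + 107*a - 134) + 16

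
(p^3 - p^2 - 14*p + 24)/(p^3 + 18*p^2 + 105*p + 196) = (p^2 - 5*p + 6)/(p^2 + 14*p + 49)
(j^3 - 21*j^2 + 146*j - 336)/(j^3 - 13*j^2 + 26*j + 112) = (j - 6)/(j + 2)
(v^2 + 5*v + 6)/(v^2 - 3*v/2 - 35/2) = 2*(v^2 + 5*v + 6)/(2*v^2 - 3*v - 35)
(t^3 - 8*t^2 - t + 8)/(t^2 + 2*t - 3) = (t^2 - 7*t - 8)/(t + 3)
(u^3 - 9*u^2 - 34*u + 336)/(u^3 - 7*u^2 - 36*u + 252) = (u - 8)/(u - 6)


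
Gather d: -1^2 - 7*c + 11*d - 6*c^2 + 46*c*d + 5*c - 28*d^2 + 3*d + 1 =-6*c^2 - 2*c - 28*d^2 + d*(46*c + 14)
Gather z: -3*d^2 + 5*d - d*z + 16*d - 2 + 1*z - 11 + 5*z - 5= -3*d^2 + 21*d + z*(6 - d) - 18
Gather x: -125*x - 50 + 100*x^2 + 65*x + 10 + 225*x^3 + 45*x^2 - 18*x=225*x^3 + 145*x^2 - 78*x - 40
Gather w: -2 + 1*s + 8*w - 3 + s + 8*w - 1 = 2*s + 16*w - 6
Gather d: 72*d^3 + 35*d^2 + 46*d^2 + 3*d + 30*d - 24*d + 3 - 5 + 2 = 72*d^3 + 81*d^2 + 9*d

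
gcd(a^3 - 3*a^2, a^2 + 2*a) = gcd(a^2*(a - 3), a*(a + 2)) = a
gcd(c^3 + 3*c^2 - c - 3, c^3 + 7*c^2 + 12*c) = c + 3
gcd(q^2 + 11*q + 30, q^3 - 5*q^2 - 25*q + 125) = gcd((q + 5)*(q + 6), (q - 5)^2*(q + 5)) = q + 5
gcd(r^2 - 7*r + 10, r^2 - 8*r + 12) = r - 2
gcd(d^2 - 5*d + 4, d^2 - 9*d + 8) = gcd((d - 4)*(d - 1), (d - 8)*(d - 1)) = d - 1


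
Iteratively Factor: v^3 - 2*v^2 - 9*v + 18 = (v + 3)*(v^2 - 5*v + 6) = (v - 3)*(v + 3)*(v - 2)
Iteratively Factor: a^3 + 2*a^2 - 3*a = (a + 3)*(a^2 - a) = (a - 1)*(a + 3)*(a)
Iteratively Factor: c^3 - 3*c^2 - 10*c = (c - 5)*(c^2 + 2*c) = (c - 5)*(c + 2)*(c)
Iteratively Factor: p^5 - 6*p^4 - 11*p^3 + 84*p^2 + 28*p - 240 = (p + 3)*(p^4 - 9*p^3 + 16*p^2 + 36*p - 80) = (p - 5)*(p + 3)*(p^3 - 4*p^2 - 4*p + 16) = (p - 5)*(p + 2)*(p + 3)*(p^2 - 6*p + 8) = (p - 5)*(p - 4)*(p + 2)*(p + 3)*(p - 2)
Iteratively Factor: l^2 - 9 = (l + 3)*(l - 3)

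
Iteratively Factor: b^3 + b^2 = (b + 1)*(b^2) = b*(b + 1)*(b)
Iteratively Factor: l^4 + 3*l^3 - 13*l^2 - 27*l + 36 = (l - 1)*(l^3 + 4*l^2 - 9*l - 36) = (l - 1)*(l + 3)*(l^2 + l - 12) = (l - 3)*(l - 1)*(l + 3)*(l + 4)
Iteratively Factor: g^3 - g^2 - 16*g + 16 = (g - 4)*(g^2 + 3*g - 4) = (g - 4)*(g + 4)*(g - 1)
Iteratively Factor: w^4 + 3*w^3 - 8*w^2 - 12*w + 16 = (w + 4)*(w^3 - w^2 - 4*w + 4) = (w - 1)*(w + 4)*(w^2 - 4) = (w - 2)*(w - 1)*(w + 4)*(w + 2)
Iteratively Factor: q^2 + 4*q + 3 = (q + 1)*(q + 3)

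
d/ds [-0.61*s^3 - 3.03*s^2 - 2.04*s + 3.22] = -1.83*s^2 - 6.06*s - 2.04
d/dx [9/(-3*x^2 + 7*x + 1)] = 9*(6*x - 7)/(-3*x^2 + 7*x + 1)^2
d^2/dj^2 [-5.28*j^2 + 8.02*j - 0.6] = -10.5600000000000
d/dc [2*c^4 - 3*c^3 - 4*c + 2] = 8*c^3 - 9*c^2 - 4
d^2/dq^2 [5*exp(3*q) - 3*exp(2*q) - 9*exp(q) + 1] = (45*exp(2*q) - 12*exp(q) - 9)*exp(q)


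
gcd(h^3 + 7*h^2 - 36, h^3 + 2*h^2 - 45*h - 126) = h^2 + 9*h + 18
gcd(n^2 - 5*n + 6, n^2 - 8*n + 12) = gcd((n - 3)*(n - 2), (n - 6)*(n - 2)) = n - 2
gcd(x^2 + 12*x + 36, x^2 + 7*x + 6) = x + 6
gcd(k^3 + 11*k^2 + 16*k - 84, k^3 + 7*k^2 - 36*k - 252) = k^2 + 13*k + 42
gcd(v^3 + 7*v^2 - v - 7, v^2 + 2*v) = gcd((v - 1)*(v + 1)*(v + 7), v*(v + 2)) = 1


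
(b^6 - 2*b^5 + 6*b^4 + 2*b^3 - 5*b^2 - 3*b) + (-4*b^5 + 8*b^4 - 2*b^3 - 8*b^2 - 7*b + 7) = b^6 - 6*b^5 + 14*b^4 - 13*b^2 - 10*b + 7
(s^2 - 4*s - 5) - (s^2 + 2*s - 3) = -6*s - 2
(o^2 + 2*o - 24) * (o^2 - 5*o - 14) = o^4 - 3*o^3 - 48*o^2 + 92*o + 336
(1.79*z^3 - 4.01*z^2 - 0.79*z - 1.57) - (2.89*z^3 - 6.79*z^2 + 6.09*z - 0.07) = -1.1*z^3 + 2.78*z^2 - 6.88*z - 1.5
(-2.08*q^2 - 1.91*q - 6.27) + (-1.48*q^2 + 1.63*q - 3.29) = -3.56*q^2 - 0.28*q - 9.56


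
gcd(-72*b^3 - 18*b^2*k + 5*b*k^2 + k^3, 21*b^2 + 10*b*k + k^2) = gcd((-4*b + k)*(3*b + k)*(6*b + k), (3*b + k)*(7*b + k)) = 3*b + k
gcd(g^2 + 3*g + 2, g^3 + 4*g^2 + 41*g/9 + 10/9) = g + 2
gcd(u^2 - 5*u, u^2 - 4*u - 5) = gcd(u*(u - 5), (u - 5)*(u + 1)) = u - 5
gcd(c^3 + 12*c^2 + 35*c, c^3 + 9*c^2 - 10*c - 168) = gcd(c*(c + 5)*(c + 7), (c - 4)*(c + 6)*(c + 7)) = c + 7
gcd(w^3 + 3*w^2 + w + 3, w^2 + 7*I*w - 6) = w + I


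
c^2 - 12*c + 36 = (c - 6)^2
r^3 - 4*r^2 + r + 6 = (r - 3)*(r - 2)*(r + 1)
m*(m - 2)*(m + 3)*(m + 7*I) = m^4 + m^3 + 7*I*m^3 - 6*m^2 + 7*I*m^2 - 42*I*m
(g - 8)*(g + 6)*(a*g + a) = a*g^3 - a*g^2 - 50*a*g - 48*a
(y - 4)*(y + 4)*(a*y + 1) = a*y^3 - 16*a*y + y^2 - 16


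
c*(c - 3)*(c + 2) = c^3 - c^2 - 6*c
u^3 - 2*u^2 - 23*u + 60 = (u - 4)*(u - 3)*(u + 5)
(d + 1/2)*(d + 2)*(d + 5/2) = d^3 + 5*d^2 + 29*d/4 + 5/2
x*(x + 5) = x^2 + 5*x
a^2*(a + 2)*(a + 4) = a^4 + 6*a^3 + 8*a^2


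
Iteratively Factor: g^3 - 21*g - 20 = (g + 1)*(g^2 - g - 20) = (g - 5)*(g + 1)*(g + 4)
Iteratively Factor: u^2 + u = (u)*(u + 1)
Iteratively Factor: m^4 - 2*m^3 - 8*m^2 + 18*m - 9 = (m - 3)*(m^3 + m^2 - 5*m + 3) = (m - 3)*(m - 1)*(m^2 + 2*m - 3) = (m - 3)*(m - 1)^2*(m + 3)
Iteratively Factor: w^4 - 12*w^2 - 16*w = (w + 2)*(w^3 - 2*w^2 - 8*w) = (w - 4)*(w + 2)*(w^2 + 2*w) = (w - 4)*(w + 2)^2*(w)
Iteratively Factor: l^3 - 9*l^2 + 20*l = (l - 4)*(l^2 - 5*l) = (l - 5)*(l - 4)*(l)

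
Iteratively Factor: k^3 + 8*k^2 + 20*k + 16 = (k + 2)*(k^2 + 6*k + 8) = (k + 2)*(k + 4)*(k + 2)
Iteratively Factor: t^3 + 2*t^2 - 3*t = (t - 1)*(t^2 + 3*t) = t*(t - 1)*(t + 3)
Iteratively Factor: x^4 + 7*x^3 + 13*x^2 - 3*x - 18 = (x + 3)*(x^3 + 4*x^2 + x - 6) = (x + 2)*(x + 3)*(x^2 + 2*x - 3) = (x + 2)*(x + 3)^2*(x - 1)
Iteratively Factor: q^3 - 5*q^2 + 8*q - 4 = (q - 2)*(q^2 - 3*q + 2) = (q - 2)*(q - 1)*(q - 2)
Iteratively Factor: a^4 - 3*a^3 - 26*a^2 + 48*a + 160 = (a + 2)*(a^3 - 5*a^2 - 16*a + 80) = (a - 5)*(a + 2)*(a^2 - 16) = (a - 5)*(a + 2)*(a + 4)*(a - 4)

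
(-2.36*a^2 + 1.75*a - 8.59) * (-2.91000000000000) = 6.8676*a^2 - 5.0925*a + 24.9969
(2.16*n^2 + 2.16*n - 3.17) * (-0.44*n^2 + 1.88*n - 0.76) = -0.9504*n^4 + 3.1104*n^3 + 3.814*n^2 - 7.6012*n + 2.4092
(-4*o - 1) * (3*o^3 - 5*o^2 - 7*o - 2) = -12*o^4 + 17*o^3 + 33*o^2 + 15*o + 2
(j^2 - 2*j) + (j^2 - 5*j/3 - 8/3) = 2*j^2 - 11*j/3 - 8/3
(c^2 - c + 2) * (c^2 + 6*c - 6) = c^4 + 5*c^3 - 10*c^2 + 18*c - 12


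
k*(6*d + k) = 6*d*k + k^2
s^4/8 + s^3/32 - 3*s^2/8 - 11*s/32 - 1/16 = (s/4 + 1/4)*(s/2 + 1/2)*(s - 2)*(s + 1/4)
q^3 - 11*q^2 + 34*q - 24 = (q - 6)*(q - 4)*(q - 1)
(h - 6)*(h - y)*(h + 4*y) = h^3 + 3*h^2*y - 6*h^2 - 4*h*y^2 - 18*h*y + 24*y^2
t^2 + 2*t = t*(t + 2)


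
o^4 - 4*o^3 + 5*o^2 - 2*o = o*(o - 2)*(o - 1)^2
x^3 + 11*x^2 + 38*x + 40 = (x + 2)*(x + 4)*(x + 5)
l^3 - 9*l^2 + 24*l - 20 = (l - 5)*(l - 2)^2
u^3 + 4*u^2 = u^2*(u + 4)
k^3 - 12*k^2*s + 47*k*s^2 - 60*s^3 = (k - 5*s)*(k - 4*s)*(k - 3*s)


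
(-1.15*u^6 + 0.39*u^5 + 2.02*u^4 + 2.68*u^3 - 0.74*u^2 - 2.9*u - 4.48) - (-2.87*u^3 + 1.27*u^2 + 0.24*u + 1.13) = -1.15*u^6 + 0.39*u^5 + 2.02*u^4 + 5.55*u^3 - 2.01*u^2 - 3.14*u - 5.61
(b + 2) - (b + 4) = -2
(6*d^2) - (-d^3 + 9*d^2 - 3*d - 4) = d^3 - 3*d^2 + 3*d + 4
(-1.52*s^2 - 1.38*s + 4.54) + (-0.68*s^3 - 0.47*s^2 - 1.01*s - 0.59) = -0.68*s^3 - 1.99*s^2 - 2.39*s + 3.95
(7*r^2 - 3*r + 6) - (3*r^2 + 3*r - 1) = 4*r^2 - 6*r + 7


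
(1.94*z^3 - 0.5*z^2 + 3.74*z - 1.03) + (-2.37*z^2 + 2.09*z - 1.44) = 1.94*z^3 - 2.87*z^2 + 5.83*z - 2.47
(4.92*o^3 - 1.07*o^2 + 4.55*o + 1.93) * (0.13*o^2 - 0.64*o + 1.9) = 0.6396*o^5 - 3.2879*o^4 + 10.6243*o^3 - 4.6941*o^2 + 7.4098*o + 3.667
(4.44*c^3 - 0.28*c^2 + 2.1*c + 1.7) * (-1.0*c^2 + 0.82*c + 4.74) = -4.44*c^5 + 3.9208*c^4 + 18.716*c^3 - 1.3052*c^2 + 11.348*c + 8.058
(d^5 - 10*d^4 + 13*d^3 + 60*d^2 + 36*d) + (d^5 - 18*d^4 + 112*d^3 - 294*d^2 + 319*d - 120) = 2*d^5 - 28*d^4 + 125*d^3 - 234*d^2 + 355*d - 120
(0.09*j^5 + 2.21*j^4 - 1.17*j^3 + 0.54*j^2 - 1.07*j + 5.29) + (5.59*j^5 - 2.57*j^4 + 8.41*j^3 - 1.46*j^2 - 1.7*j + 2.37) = 5.68*j^5 - 0.36*j^4 + 7.24*j^3 - 0.92*j^2 - 2.77*j + 7.66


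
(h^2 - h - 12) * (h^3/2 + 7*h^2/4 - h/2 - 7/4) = h^5/2 + 5*h^4/4 - 33*h^3/4 - 89*h^2/4 + 31*h/4 + 21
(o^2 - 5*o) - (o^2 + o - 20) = 20 - 6*o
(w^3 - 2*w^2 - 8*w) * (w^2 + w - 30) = w^5 - w^4 - 40*w^3 + 52*w^2 + 240*w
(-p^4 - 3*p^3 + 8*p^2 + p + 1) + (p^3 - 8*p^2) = -p^4 - 2*p^3 + p + 1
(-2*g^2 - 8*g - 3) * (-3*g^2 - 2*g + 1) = 6*g^4 + 28*g^3 + 23*g^2 - 2*g - 3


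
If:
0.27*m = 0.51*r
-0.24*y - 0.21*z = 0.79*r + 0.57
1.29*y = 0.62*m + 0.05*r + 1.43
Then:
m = -0.389965705576019*z - 1.55252127524451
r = -0.206452432363775*z - 0.821923028070621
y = 0.330496634065794 - 0.195427410135908*z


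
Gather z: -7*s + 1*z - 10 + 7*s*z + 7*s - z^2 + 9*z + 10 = -z^2 + z*(7*s + 10)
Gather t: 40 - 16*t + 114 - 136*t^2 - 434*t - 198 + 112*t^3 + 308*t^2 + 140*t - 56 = 112*t^3 + 172*t^2 - 310*t - 100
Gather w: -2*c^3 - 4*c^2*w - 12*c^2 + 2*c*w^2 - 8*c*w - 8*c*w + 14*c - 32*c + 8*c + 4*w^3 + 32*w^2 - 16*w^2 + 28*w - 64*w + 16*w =-2*c^3 - 12*c^2 - 10*c + 4*w^3 + w^2*(2*c + 16) + w*(-4*c^2 - 16*c - 20)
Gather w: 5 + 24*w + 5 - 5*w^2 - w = -5*w^2 + 23*w + 10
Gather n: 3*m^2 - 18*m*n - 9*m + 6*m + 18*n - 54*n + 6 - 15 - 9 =3*m^2 - 3*m + n*(-18*m - 36) - 18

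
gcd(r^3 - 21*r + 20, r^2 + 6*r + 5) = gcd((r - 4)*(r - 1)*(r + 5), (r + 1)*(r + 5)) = r + 5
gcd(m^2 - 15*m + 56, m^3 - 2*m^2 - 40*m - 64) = m - 8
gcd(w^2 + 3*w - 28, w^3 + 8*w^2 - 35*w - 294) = w + 7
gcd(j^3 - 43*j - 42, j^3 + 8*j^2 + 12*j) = j + 6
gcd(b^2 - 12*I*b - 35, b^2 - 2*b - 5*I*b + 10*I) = b - 5*I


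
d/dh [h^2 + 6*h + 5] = 2*h + 6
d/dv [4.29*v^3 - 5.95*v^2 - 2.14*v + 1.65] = 12.87*v^2 - 11.9*v - 2.14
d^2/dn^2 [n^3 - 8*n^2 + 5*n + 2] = 6*n - 16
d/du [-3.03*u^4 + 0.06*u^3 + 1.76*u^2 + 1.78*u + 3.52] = -12.12*u^3 + 0.18*u^2 + 3.52*u + 1.78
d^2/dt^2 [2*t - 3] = 0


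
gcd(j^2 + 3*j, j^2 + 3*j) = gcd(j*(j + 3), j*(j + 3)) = j^2 + 3*j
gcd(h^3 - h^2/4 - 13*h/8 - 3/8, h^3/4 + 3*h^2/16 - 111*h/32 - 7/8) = h + 1/4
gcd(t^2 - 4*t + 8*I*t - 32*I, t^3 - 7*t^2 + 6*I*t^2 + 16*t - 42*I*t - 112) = t + 8*I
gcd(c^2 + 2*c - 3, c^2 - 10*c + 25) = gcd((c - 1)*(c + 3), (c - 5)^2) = 1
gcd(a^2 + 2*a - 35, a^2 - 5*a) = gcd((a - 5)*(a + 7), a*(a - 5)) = a - 5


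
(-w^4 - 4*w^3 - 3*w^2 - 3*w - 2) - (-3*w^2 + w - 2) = -w^4 - 4*w^3 - 4*w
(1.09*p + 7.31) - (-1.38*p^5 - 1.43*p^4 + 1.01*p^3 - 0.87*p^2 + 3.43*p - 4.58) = 1.38*p^5 + 1.43*p^4 - 1.01*p^3 + 0.87*p^2 - 2.34*p + 11.89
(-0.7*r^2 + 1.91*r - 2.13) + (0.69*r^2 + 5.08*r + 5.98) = -0.01*r^2 + 6.99*r + 3.85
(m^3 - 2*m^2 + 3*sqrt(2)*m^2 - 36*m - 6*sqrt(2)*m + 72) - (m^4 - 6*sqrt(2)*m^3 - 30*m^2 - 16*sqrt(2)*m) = -m^4 + m^3 + 6*sqrt(2)*m^3 + 3*sqrt(2)*m^2 + 28*m^2 - 36*m + 10*sqrt(2)*m + 72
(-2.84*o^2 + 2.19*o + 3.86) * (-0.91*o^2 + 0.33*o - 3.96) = 2.5844*o^4 - 2.9301*o^3 + 8.4565*o^2 - 7.3986*o - 15.2856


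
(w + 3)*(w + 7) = w^2 + 10*w + 21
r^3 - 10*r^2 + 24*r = r*(r - 6)*(r - 4)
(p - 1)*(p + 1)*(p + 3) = p^3 + 3*p^2 - p - 3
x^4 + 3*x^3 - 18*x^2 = x^2*(x - 3)*(x + 6)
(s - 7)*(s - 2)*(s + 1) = s^3 - 8*s^2 + 5*s + 14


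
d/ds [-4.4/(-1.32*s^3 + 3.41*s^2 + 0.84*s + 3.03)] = (-17.424*s^2 + 30.008*s + 3.696)/(-1.32*s^3 + 3.41*s^2 + 0.84*s + 3.03)^2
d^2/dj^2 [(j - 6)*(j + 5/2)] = 2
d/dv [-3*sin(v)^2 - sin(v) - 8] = -(6*sin(v) + 1)*cos(v)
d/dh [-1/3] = 0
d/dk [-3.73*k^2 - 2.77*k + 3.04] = -7.46*k - 2.77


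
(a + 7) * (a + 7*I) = a^2 + 7*a + 7*I*a + 49*I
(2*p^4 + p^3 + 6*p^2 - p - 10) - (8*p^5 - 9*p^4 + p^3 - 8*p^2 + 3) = -8*p^5 + 11*p^4 + 14*p^2 - p - 13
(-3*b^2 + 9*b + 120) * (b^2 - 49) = -3*b^4 + 9*b^3 + 267*b^2 - 441*b - 5880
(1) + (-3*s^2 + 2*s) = -3*s^2 + 2*s + 1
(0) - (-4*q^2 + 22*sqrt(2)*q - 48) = 4*q^2 - 22*sqrt(2)*q + 48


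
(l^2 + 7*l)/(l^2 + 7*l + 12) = l*(l + 7)/(l^2 + 7*l + 12)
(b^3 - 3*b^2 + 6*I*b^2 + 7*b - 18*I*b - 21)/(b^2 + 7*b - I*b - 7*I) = (b^2 + b*(-3 + 7*I) - 21*I)/(b + 7)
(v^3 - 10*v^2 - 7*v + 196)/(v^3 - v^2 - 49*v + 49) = (v^2 - 3*v - 28)/(v^2 + 6*v - 7)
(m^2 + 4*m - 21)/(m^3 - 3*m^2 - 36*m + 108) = (m + 7)/(m^2 - 36)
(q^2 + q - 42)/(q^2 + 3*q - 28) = (q - 6)/(q - 4)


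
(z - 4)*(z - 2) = z^2 - 6*z + 8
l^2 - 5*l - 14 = (l - 7)*(l + 2)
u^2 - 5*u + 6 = (u - 3)*(u - 2)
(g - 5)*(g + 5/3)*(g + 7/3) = g^3 - g^2 - 145*g/9 - 175/9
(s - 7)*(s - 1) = s^2 - 8*s + 7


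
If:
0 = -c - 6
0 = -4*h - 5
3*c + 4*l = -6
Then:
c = -6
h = -5/4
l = 3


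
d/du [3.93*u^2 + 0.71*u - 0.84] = 7.86*u + 0.71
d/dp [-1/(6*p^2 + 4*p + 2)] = (3*p + 1)/(3*p^2 + 2*p + 1)^2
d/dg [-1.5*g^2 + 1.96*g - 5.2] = 1.96 - 3.0*g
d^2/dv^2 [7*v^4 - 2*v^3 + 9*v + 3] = 12*v*(7*v - 1)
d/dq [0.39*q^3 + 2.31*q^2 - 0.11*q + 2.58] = 1.17*q^2 + 4.62*q - 0.11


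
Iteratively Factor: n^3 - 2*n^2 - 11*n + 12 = (n - 4)*(n^2 + 2*n - 3) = (n - 4)*(n - 1)*(n + 3)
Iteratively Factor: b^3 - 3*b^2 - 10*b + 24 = (b - 2)*(b^2 - b - 12) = (b - 4)*(b - 2)*(b + 3)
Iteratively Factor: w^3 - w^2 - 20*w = (w + 4)*(w^2 - 5*w) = (w - 5)*(w + 4)*(w)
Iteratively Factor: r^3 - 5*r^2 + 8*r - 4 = (r - 2)*(r^2 - 3*r + 2) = (r - 2)*(r - 1)*(r - 2)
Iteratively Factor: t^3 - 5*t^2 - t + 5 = (t - 1)*(t^2 - 4*t - 5) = (t - 1)*(t + 1)*(t - 5)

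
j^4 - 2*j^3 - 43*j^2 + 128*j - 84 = (j - 6)*(j - 2)*(j - 1)*(j + 7)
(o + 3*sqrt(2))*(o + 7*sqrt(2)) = o^2 + 10*sqrt(2)*o + 42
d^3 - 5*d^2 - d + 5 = (d - 5)*(d - 1)*(d + 1)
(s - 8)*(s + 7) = s^2 - s - 56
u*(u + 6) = u^2 + 6*u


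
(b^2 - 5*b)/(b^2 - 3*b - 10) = b/(b + 2)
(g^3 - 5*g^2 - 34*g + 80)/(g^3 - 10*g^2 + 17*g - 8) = (g^2 + 3*g - 10)/(g^2 - 2*g + 1)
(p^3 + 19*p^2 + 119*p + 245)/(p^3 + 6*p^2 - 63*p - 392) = (p + 5)/(p - 8)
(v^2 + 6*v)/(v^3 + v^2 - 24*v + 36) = v/(v^2 - 5*v + 6)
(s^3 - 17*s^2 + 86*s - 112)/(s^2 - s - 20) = (-s^3 + 17*s^2 - 86*s + 112)/(-s^2 + s + 20)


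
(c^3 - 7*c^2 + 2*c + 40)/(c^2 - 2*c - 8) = c - 5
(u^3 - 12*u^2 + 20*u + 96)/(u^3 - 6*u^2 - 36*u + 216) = (u^2 - 6*u - 16)/(u^2 - 36)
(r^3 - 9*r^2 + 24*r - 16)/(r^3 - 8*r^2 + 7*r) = (r^2 - 8*r + 16)/(r*(r - 7))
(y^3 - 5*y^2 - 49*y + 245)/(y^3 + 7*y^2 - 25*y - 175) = (y - 7)/(y + 5)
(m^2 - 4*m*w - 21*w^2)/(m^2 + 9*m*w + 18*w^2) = (m - 7*w)/(m + 6*w)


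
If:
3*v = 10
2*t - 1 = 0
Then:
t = 1/2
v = 10/3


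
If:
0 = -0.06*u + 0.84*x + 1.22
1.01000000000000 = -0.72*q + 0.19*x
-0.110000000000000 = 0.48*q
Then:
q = -0.23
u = 82.60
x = 4.45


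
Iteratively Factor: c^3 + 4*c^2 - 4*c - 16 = (c + 2)*(c^2 + 2*c - 8) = (c + 2)*(c + 4)*(c - 2)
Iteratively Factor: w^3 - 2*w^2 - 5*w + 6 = (w + 2)*(w^2 - 4*w + 3) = (w - 1)*(w + 2)*(w - 3)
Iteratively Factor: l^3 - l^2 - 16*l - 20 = (l + 2)*(l^2 - 3*l - 10) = (l + 2)^2*(l - 5)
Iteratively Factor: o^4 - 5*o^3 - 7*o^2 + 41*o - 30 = (o - 2)*(o^3 - 3*o^2 - 13*o + 15) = (o - 2)*(o + 3)*(o^2 - 6*o + 5) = (o - 5)*(o - 2)*(o + 3)*(o - 1)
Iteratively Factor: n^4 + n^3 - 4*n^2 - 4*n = (n)*(n^3 + n^2 - 4*n - 4) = n*(n + 1)*(n^2 - 4) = n*(n - 2)*(n + 1)*(n + 2)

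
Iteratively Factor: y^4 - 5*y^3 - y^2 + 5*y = (y - 5)*(y^3 - y) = (y - 5)*(y - 1)*(y^2 + y) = (y - 5)*(y - 1)*(y + 1)*(y)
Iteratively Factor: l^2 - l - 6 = (l + 2)*(l - 3)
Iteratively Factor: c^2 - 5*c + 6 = (c - 2)*(c - 3)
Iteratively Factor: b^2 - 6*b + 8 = (b - 4)*(b - 2)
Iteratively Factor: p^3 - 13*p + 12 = (p - 1)*(p^2 + p - 12) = (p - 1)*(p + 4)*(p - 3)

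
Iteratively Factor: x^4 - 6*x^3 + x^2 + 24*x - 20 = (x - 2)*(x^3 - 4*x^2 - 7*x + 10) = (x - 2)*(x - 1)*(x^2 - 3*x - 10) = (x - 5)*(x - 2)*(x - 1)*(x + 2)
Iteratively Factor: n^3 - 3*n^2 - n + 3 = (n - 1)*(n^2 - 2*n - 3) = (n - 1)*(n + 1)*(n - 3)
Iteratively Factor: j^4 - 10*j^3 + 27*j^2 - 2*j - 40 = (j - 2)*(j^3 - 8*j^2 + 11*j + 20) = (j - 2)*(j + 1)*(j^2 - 9*j + 20) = (j - 5)*(j - 2)*(j + 1)*(j - 4)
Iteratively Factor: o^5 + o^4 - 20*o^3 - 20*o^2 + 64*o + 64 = (o - 2)*(o^4 + 3*o^3 - 14*o^2 - 48*o - 32) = (o - 4)*(o - 2)*(o^3 + 7*o^2 + 14*o + 8) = (o - 4)*(o - 2)*(o + 2)*(o^2 + 5*o + 4) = (o - 4)*(o - 2)*(o + 2)*(o + 4)*(o + 1)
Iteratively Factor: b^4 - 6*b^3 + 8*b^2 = (b - 2)*(b^3 - 4*b^2) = b*(b - 2)*(b^2 - 4*b) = b*(b - 4)*(b - 2)*(b)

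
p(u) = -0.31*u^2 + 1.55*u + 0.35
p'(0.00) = 1.55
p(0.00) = 0.35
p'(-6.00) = 5.27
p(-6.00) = -20.11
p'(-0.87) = 2.09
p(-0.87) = -1.23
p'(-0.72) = 2.00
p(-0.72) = -0.93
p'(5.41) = -1.80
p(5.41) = -0.34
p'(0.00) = 1.55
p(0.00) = 0.35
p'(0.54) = 1.22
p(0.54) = 1.10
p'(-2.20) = 2.91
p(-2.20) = -4.56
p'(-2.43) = 3.06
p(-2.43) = -5.25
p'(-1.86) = 2.70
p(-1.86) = -3.61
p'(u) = 1.55 - 0.62*u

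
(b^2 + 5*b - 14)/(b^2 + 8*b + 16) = (b^2 + 5*b - 14)/(b^2 + 8*b + 16)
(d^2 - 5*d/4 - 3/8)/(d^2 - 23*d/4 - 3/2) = (d - 3/2)/(d - 6)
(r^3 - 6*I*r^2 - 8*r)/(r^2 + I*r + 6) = r*(r - 4*I)/(r + 3*I)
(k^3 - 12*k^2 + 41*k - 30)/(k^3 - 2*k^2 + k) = (k^2 - 11*k + 30)/(k*(k - 1))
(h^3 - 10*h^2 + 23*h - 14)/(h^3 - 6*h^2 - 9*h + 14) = (h - 2)/(h + 2)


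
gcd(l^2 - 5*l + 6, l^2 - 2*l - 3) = l - 3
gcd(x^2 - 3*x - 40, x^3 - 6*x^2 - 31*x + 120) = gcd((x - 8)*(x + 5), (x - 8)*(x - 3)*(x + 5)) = x^2 - 3*x - 40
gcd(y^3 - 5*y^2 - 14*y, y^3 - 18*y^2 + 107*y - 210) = y - 7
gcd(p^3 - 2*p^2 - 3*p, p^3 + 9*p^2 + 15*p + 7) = p + 1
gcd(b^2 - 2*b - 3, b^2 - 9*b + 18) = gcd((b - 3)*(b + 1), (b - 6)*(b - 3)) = b - 3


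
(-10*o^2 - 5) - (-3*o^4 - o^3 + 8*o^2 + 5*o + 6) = 3*o^4 + o^3 - 18*o^2 - 5*o - 11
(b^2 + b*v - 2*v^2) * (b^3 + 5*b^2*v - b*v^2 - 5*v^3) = b^5 + 6*b^4*v + 2*b^3*v^2 - 16*b^2*v^3 - 3*b*v^4 + 10*v^5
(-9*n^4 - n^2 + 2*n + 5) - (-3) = -9*n^4 - n^2 + 2*n + 8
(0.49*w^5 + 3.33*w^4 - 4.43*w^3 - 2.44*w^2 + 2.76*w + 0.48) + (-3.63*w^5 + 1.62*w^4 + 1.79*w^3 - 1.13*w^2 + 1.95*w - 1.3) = -3.14*w^5 + 4.95*w^4 - 2.64*w^3 - 3.57*w^2 + 4.71*w - 0.82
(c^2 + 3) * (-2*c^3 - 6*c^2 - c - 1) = -2*c^5 - 6*c^4 - 7*c^3 - 19*c^2 - 3*c - 3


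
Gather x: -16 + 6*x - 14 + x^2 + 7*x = x^2 + 13*x - 30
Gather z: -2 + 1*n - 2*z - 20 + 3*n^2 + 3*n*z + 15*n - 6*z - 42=3*n^2 + 16*n + z*(3*n - 8) - 64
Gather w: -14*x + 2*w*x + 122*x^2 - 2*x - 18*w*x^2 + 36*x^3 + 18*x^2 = w*(-18*x^2 + 2*x) + 36*x^3 + 140*x^2 - 16*x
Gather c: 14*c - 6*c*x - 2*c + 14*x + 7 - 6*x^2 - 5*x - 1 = c*(12 - 6*x) - 6*x^2 + 9*x + 6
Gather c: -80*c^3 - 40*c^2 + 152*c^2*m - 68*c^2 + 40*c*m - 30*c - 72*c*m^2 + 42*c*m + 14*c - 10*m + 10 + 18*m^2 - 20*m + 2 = -80*c^3 + c^2*(152*m - 108) + c*(-72*m^2 + 82*m - 16) + 18*m^2 - 30*m + 12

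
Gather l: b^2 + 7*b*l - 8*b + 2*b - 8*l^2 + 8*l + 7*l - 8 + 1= b^2 - 6*b - 8*l^2 + l*(7*b + 15) - 7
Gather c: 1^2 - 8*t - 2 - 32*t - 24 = -40*t - 25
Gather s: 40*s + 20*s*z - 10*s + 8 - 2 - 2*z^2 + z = s*(20*z + 30) - 2*z^2 + z + 6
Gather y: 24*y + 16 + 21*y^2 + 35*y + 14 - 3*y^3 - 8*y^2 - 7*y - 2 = -3*y^3 + 13*y^2 + 52*y + 28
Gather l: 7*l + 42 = 7*l + 42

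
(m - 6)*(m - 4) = m^2 - 10*m + 24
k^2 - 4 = (k - 2)*(k + 2)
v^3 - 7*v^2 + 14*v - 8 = (v - 4)*(v - 2)*(v - 1)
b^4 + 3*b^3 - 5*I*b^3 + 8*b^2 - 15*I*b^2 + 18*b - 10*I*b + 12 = (b + 1)*(b + 2)*(b - 6*I)*(b + I)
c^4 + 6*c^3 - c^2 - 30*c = c*(c - 2)*(c + 3)*(c + 5)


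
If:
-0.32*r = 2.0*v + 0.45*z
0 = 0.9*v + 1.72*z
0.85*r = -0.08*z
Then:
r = 0.00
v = 0.00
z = 0.00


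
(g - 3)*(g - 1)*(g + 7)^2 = g^4 + 10*g^3 - 4*g^2 - 154*g + 147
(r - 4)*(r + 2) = r^2 - 2*r - 8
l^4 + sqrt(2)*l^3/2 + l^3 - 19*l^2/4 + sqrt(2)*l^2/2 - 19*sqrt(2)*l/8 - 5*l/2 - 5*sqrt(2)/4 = (l - 2)*(l + 1/2)*(l + 5/2)*(l + sqrt(2)/2)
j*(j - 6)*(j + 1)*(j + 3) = j^4 - 2*j^3 - 21*j^2 - 18*j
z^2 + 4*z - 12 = (z - 2)*(z + 6)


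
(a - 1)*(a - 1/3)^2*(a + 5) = a^4 + 10*a^3/3 - 68*a^2/9 + 34*a/9 - 5/9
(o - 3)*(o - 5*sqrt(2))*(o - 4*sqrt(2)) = o^3 - 9*sqrt(2)*o^2 - 3*o^2 + 27*sqrt(2)*o + 40*o - 120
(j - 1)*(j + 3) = j^2 + 2*j - 3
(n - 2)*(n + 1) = n^2 - n - 2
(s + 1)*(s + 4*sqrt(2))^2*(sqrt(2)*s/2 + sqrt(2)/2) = sqrt(2)*s^4/2 + sqrt(2)*s^3 + 8*s^3 + 16*s^2 + 33*sqrt(2)*s^2/2 + 8*s + 32*sqrt(2)*s + 16*sqrt(2)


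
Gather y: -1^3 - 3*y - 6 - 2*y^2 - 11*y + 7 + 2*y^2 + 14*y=0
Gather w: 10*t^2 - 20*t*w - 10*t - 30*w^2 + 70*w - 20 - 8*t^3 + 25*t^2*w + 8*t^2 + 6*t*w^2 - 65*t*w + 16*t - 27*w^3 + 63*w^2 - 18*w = -8*t^3 + 18*t^2 + 6*t - 27*w^3 + w^2*(6*t + 33) + w*(25*t^2 - 85*t + 52) - 20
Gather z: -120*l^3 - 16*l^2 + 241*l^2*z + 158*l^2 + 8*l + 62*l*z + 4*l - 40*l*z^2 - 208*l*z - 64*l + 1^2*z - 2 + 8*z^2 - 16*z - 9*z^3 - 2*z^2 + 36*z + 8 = -120*l^3 + 142*l^2 - 52*l - 9*z^3 + z^2*(6 - 40*l) + z*(241*l^2 - 146*l + 21) + 6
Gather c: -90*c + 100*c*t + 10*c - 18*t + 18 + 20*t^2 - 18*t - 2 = c*(100*t - 80) + 20*t^2 - 36*t + 16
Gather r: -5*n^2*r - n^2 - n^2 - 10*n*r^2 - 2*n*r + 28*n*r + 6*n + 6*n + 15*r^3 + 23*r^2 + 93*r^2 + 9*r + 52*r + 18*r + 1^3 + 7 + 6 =-2*n^2 + 12*n + 15*r^3 + r^2*(116 - 10*n) + r*(-5*n^2 + 26*n + 79) + 14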